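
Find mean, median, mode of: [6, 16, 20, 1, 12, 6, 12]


Sorted: [1, 6, 6, 12, 12, 16, 20]
Mean = 73/7
Median = 12
Freq: {6: 2, 16: 1, 20: 1, 1: 1, 12: 2}
Mode: [6, 12]

Mean=73/7, Median=12, Mode=[6, 12]


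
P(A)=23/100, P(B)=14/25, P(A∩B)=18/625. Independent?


P(A)×P(B) = 161/1250
P(A∩B) = 18/625
Not equal → NOT independent

No, not independent


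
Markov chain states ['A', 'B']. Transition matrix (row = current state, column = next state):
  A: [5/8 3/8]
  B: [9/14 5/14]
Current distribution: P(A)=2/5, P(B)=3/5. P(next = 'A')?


P(next=A) = Σᵢ P(now=i)×P(i→A)
= 2/5×5/8 + 3/5×9/14
= 1/4 + 27/70 = 89/140

P = 89/140 ≈ 0.6357


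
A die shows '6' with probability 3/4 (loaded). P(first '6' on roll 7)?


Geometric: P(X=7) = (1-p)^(k-1)×p = (1/4)^6×3/4 = 3/16384

P(X=7) = 3/16384 ≈ 0.02%


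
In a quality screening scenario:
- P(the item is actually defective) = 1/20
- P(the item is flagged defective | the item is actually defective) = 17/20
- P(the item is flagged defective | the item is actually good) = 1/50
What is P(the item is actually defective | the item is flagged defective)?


Using Bayes' theorem:
P(A|B) = P(B|A)·P(A) / P(B)

P(the item is flagged defective) = 17/20 × 1/20 + 1/50 × 19/20
= 17/400 + 19/1000 = 123/2000

P(the item is actually defective|the item is flagged defective) = (17/400) / (123/2000) = 85/123

P(the item is actually defective|the item is flagged defective) = 85/123 ≈ 69.11%


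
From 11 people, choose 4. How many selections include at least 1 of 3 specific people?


Complement: C(11,4) - C(8,4) = 330 - 70 = 260

260


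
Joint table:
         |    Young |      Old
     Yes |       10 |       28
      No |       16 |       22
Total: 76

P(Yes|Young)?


P(Yes|Young) = 10/(10+16) = 10/26 = 5/13

P = 5/13 ≈ 38.46%


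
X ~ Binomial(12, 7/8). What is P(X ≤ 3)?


P(X ≤ 3) = Σ P(X=i) for i=0..3
P(X=0) = 1/68719476736
P(X=1) = 21/17179869184
P(X=2) = 1617/34359738368
P(X=3) = 18865/17179869184
Sum = 78779/68719476736

P(X ≤ 3) = 78779/68719476736 ≈ 0.00%


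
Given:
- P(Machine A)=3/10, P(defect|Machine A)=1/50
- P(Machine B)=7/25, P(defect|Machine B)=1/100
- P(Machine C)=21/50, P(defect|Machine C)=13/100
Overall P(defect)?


P(B) = Σ P(B|Aᵢ)×P(Aᵢ)
  1/50×3/10 = 3/500
  1/100×7/25 = 7/2500
  13/100×21/50 = 273/5000
Sum = 317/5000

P(defect) = 317/5000 ≈ 6.34%


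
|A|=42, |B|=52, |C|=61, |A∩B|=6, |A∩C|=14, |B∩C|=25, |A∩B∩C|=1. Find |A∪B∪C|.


|A∪B∪C| = 42+52+61-6-14-25+1 = 111

|A∪B∪C| = 111


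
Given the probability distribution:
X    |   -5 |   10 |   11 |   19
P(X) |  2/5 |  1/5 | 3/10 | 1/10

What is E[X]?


E[X] = Σ x·P(X=x)
= (-5)×(2/5) + (10)×(1/5) + (11)×(3/10) + (19)×(1/10)
= 26/5

E[X] = 26/5


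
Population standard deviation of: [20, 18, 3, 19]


Mean = 60/4 = 15
  (20-15)²=25
  (18-15)²=9
  (3-15)²=144
  (19-15)²=16
Σ(x-μ)² = 194
σ² = 194/4 = 97/2

σ = √(97/2) ≈ 6.9642


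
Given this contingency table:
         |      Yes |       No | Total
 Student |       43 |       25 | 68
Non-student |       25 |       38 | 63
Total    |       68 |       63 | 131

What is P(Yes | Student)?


P(Yes | Student) = 43/(43+25) = 43/68

P(Yes|Student) = 43/68 ≈ 63.24%


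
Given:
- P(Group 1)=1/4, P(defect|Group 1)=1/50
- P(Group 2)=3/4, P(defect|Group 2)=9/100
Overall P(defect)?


P(B) = Σ P(B|Aᵢ)×P(Aᵢ)
  1/50×1/4 = 1/200
  9/100×3/4 = 27/400
Sum = 29/400

P(defect) = 29/400 ≈ 7.25%


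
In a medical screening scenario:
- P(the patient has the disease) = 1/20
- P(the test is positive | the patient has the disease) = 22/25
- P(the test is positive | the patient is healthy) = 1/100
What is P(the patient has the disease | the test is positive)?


Using Bayes' theorem:
P(A|B) = P(B|A)·P(A) / P(B)

P(the test is positive) = 22/25 × 1/20 + 1/100 × 19/20
= 11/250 + 19/2000 = 107/2000

P(the patient has the disease|the test is positive) = (11/250) / (107/2000) = 88/107

P(the patient has the disease|the test is positive) = 88/107 ≈ 82.24%


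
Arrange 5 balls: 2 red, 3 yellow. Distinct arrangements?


5!/(2!×3!) = 10

10


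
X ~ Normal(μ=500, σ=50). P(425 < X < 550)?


z₁=(425-500)/50=-1.5, z₂=(550-500)/50=1.0
P = Φ(1.0) - Φ(-1.5) = 0.841345 - 0.066807 = 0.774538 ≈ 0.7745

P(425 < X < 550) ≈ 0.7745


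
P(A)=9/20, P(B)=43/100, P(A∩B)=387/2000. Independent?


P(A)×P(B) = 387/2000
P(A∩B) = 387/2000
Equal ✓ → Independent

Yes, independent


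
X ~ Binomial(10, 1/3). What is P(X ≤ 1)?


P(X ≤ 1) = Σ P(X=i) for i=0..1
P(X=0) = 1024/59049
P(X=1) = 5120/59049
Sum = 2048/19683

P(X ≤ 1) = 2048/19683 ≈ 10.40%


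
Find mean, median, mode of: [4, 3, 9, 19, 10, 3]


Sorted: [3, 3, 4, 9, 10, 19]
Mean = 48/6 = 8
Median = 13/2
Freq: {4: 1, 3: 2, 9: 1, 19: 1, 10: 1}
Mode: [3]

Mean=8, Median=13/2, Mode=3


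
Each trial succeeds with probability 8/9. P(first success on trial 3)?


Geometric: P(X=3) = (1-p)^(k-1)×p = (1/9)^2×8/9 = 8/729

P(X=3) = 8/729 ≈ 1.10%


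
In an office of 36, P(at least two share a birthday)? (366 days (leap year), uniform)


P(all different) = Π(366-i)/366 for i=0..35
= 0.168667
P(match) = 1 - 0.168667 = 0.831333

P ≈ 0.8313 ≈ 83.13%


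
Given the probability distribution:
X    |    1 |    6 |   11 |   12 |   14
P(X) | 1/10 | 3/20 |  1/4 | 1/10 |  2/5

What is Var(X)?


E[X] = 211/20
E[X²] = 2571/20
Var(X) = E[X²] - (E[X])² = 2571/20 - 44521/400 = 6899/400

Var(X) = 6899/400 ≈ 17.2475


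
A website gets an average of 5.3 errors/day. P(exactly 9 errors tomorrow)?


Poisson(λ=5.3): P(X=9) = e^(-λ)×λ^k/k!
= e^(-5.3) × 5.3^9 / 9!
≈ 0.004991593907 × 3299763.5918 / 362880 ≈ 0.045390

P(X=9) ≈ 0.045390 ≈ 4.54%


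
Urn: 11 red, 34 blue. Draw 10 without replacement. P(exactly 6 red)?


Hypergeometric: C(11,6)×C(34,4)/C(45,10)
= 462×46376/3190187286 = 324632/48336171

P(X=6) = 324632/48336171 ≈ 0.67%


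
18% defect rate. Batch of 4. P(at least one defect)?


P(all good) = (41/50)^4 = 2825761/6250000
P(≥1 defect) = 3424239/6250000

P = 3424239/6250000 ≈ 54.79%


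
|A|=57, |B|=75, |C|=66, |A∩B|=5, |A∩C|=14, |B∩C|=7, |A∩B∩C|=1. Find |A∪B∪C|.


|A∪B∪C| = 57+75+66-5-14-7+1 = 173

|A∪B∪C| = 173


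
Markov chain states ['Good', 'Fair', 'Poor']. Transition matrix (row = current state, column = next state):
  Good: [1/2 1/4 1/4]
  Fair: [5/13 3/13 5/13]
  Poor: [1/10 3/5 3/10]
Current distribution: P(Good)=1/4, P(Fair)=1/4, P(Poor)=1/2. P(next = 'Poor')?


P(next=Poor) = Σᵢ P(now=i)×P(i→Poor)
= 1/4×1/4 + 1/4×5/13 + 1/2×3/10
= 1/16 + 5/52 + 3/20 = 321/1040

P = 321/1040 ≈ 0.3087


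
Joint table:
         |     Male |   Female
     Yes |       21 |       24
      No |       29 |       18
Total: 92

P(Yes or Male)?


P(Yes∨Male) = P(Yes) + P(Male) - P(Yes∧Male)
= (45 + 50 - 21)/92 = 74/92 = 37/46

P = 37/46 ≈ 80.43%


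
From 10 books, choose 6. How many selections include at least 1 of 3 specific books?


Complement: C(10,6) - C(7,6) = 210 - 7 = 203

203


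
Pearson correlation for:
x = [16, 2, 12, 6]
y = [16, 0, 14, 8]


n=4, Σx=36, Σy=38, Σxy=472, Σx²=440, Σy²=516
r = (4×472 - 36×38)/√((4×440 - 36²)(4×516 - 38²))
= 520/√(464×620) = 520/√287680 ≈ 520/536.3581 ≈ 0.9695

r ≈ 0.9695


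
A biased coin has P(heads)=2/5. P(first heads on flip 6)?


Geometric: P(X=6) = (1-p)^(k-1)×p = (3/5)^5×2/5 = 486/15625

P(X=6) = 486/15625 ≈ 3.11%


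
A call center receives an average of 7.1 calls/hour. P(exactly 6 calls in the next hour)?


Poisson(λ=7.1): P(X=6) = e^(-λ)×λ^k/k!
= e^(-7.1) × 7.1^6 / 6!
≈ 0.0008251049233 × 128100.283921 / 720 ≈ 0.146800

P(X=6) ≈ 0.146800 ≈ 14.68%


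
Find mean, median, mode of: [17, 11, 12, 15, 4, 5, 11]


Sorted: [4, 5, 11, 11, 12, 15, 17]
Mean = 75/7
Median = 11
Freq: {17: 1, 11: 2, 12: 1, 15: 1, 4: 1, 5: 1}
Mode: [11]

Mean=75/7, Median=11, Mode=11


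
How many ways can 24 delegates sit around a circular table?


Circular arrangements of 24 distinct objects: fix one position to break rotational symmetry.
(n-1)! = 23! = 25852016738884976640000

25852016738884976640000


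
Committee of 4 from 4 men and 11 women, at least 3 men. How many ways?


Count by #men:
  3M,1W: C(4,3)×C(11,1)=44
  4M,0W: C(4,4)×C(11,0)=1
Total = 45

45


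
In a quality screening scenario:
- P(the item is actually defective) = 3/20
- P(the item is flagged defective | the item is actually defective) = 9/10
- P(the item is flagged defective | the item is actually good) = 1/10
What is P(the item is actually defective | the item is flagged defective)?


Using Bayes' theorem:
P(A|B) = P(B|A)·P(A) / P(B)

P(the item is flagged defective) = 9/10 × 3/20 + 1/10 × 17/20
= 27/200 + 17/200 = 11/50

P(the item is actually defective|the item is flagged defective) = (27/200) / (11/50) = 27/44

P(the item is actually defective|the item is flagged defective) = 27/44 ≈ 61.36%


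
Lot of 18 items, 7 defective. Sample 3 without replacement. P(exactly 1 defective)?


Hypergeometric: C(7,1)×C(11,2)/C(18,3)
= 7×55/816 = 385/816

P(X=1) = 385/816 ≈ 47.18%


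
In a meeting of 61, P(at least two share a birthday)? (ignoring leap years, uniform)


P(all different) = Π(365-i)/365 for i=0..60
= 0.004911
P(match) = 1 - 0.004911 = 0.995089

P ≈ 0.9951 ≈ 99.51%


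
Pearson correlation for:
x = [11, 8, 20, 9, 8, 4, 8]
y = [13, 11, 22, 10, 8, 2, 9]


n=7, Σx=68, Σy=75, Σxy=905, Σx²=810, Σy²=1023
r = (7×905 - 68×75)/√((7×810 - 68²)(7×1023 - 75²))
= 1235/√(1046×1536) = 1235/√1606656 ≈ 1235/1267.5393 ≈ 0.9743

r ≈ 0.9743


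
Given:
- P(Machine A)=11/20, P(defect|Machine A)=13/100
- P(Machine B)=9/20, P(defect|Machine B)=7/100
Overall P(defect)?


P(B) = Σ P(B|Aᵢ)×P(Aᵢ)
  13/100×11/20 = 143/2000
  7/100×9/20 = 63/2000
Sum = 103/1000

P(defect) = 103/1000 ≈ 10.30%


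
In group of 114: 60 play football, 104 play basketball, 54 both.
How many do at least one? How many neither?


|A∪B| = 60+104-54 = 110
Neither = 114-110 = 4

At least one: 110; Neither: 4


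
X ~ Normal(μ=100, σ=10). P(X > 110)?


z = (110-100)/10 = 1.0
P(X > 110) = 1 - P(Z ≤ 1.0) = 1 - 0.8413 = 0.1587

P(X > 110) ≈ 0.1587


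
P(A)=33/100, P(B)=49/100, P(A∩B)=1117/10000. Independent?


P(A)×P(B) = 1617/10000
P(A∩B) = 1117/10000
Not equal → NOT independent

No, not independent


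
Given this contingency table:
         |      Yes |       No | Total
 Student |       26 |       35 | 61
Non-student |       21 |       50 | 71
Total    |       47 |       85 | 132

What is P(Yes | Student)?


P(Yes | Student) = 26/(26+35) = 26/61

P(Yes|Student) = 26/61 ≈ 42.62%


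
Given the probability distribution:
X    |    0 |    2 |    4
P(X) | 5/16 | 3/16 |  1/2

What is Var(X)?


E[X] = 19/8
E[X²] = 35/4
Var(X) = E[X²] - (E[X])² = 35/4 - 361/64 = 199/64

Var(X) = 199/64 ≈ 3.1094


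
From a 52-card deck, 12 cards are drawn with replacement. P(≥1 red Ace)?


P(not a red Ace) = 50/52 = 25/26
P(none in 12 draws) = (25/26)^12 = 59604644775390625/95428956661682176
P(≥1 red Ace) = 1 - 59604644775390625/95428956661682176 = 35824311886291551/95428956661682176

P = 35824311886291551/95428956661682176 ≈ 37.54%


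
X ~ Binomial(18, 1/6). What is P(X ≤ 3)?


P(X ≤ 3) = Σ P(X=i) for i=0..3
P(X=0) = 3814697265625/101559956668416
P(X=1) = 762939453125/5642219814912
P(X=2) = 2593994140625/11284439629824
P(X=3) = 518798828125/2115832430592
Sum = 16448974609375/25389989167104

P(X ≤ 3) = 16448974609375/25389989167104 ≈ 64.79%


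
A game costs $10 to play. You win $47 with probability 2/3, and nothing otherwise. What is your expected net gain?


E[gain] = (47-10)×2/3 + (-10)×1/3
= 74/3 - 10/3 = 64/3

Expected net gain = $64/3 ≈ $21.33


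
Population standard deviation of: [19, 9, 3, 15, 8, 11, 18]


Mean = 83/7
  (19-83/7)²=2500/49
  (9-83/7)²=400/49
  (3-83/7)²=3844/49
  (15-83/7)²=484/49
  (8-83/7)²=729/49
  (11-83/7)²=36/49
  (18-83/7)²=1849/49
Σ(x-μ)² = 1406/7
σ² = (1406/7)/7 = 1406/49

σ = √(1406/49) ≈ 5.3567


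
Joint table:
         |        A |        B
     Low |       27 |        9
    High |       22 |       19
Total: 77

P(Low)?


P(Low) = (27+9)/77 = 36/77

P(Low) = 36/77 ≈ 46.75%


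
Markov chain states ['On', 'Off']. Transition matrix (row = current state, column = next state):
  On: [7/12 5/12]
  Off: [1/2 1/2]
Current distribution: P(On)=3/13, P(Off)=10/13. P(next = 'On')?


P(next=On) = Σᵢ P(now=i)×P(i→On)
= 3/13×7/12 + 10/13×1/2
= 7/52 + 5/13 = 27/52

P = 27/52 ≈ 0.5192


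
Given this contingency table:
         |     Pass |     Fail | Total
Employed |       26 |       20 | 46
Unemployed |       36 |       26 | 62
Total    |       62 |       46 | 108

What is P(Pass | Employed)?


P(Pass | Employed) = 26/(26+20) = 26/46 = 13/23

P(Pass|Employed) = 13/23 ≈ 56.52%


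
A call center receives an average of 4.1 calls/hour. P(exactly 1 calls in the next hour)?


Poisson(λ=4.1): P(X=1) = e^(-λ)×λ^k/k!
= e^(-4.1) × 4.1^1 / 1!
≈ 0.0165726754 × 4.1 / 1 ≈ 0.067948

P(X=1) ≈ 0.067948 ≈ 6.79%


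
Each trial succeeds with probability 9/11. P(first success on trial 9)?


Geometric: P(X=9) = (1-p)^(k-1)×p = (2/11)^8×9/11 = 2304/2357947691

P(X=9) = 2304/2357947691 ≈ 0.00%


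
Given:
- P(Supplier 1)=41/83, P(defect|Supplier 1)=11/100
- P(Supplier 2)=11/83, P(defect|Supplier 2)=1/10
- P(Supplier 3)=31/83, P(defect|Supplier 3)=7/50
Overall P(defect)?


P(B) = Σ P(B|Aᵢ)×P(Aᵢ)
  11/100×41/83 = 451/8300
  1/10×11/83 = 11/830
  7/50×31/83 = 217/4150
Sum = 199/1660

P(defect) = 199/1660 ≈ 11.99%


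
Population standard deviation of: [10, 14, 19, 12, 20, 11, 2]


Mean = 88/7
  (10-88/7)²=324/49
  (14-88/7)²=100/49
  (19-88/7)²=2025/49
  (12-88/7)²=16/49
  (20-88/7)²=2704/49
  (11-88/7)²=121/49
  (2-88/7)²=5476/49
Σ(x-μ)² = 1538/7
σ² = (1538/7)/7 = 1538/49

σ = √(1538/49) ≈ 5.6025


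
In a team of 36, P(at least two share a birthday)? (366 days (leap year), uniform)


P(all different) = Π(366-i)/366 for i=0..35
= 0.168667
P(match) = 1 - 0.168667 = 0.831333

P ≈ 0.8313 ≈ 83.13%


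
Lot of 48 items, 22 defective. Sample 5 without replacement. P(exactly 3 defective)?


Hypergeometric: C(22,3)×C(26,2)/C(48,5)
= 1540×325/1712304 = 11375/38916

P(X=3) = 11375/38916 ≈ 29.23%


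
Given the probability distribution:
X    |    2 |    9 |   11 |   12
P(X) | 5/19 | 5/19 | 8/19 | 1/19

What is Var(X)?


E[X] = 155/19
E[X²] = 1537/19
Var(X) = E[X²] - (E[X])² = 1537/19 - 24025/361 = 5178/361

Var(X) = 5178/361 ≈ 14.3435


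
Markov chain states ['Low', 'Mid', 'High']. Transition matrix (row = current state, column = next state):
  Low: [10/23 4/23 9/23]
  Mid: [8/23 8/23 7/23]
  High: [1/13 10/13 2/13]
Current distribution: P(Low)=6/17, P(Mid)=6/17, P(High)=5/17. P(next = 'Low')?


P(next=Low) = Σᵢ P(now=i)×P(i→Low)
= 6/17×10/23 + 6/17×8/23 + 5/17×1/13
= 60/391 + 48/391 + 5/221 = 1519/5083

P = 1519/5083 ≈ 0.2988


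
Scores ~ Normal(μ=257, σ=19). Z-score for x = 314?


z = (x - μ)/σ = (314 - 257)/19 = 3.0

z = 3.0


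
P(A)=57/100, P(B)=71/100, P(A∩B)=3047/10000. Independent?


P(A)×P(B) = 4047/10000
P(A∩B) = 3047/10000
Not equal → NOT independent

No, not independent


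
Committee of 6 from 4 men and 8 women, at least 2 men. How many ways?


Count by #men:
  2M,4W: C(4,2)×C(8,4)=420
  3M,3W: C(4,3)×C(8,3)=224
  4M,2W: C(4,4)×C(8,2)=28
Total = 672

672


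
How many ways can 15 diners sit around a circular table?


Circular arrangements of 15 distinct objects: fix one position to break rotational symmetry.
(n-1)! = 14! = 87178291200

87178291200


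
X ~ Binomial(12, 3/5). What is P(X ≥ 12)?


P(X ≥ 12) = Σ P(X=i) for i=12..12
P(X=12) = 531441/244140625
Sum = 531441/244140625

P(X ≥ 12) = 531441/244140625 ≈ 0.22%


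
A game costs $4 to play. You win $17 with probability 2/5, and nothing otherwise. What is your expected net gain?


E[gain] = (17-4)×2/5 + (-4)×3/5
= 26/5 - 12/5 = 14/5

Expected net gain = $14/5 ≈ $2.80


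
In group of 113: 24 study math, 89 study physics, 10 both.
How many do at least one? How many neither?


|A∪B| = 24+89-10 = 103
Neither = 113-103 = 10

At least one: 103; Neither: 10


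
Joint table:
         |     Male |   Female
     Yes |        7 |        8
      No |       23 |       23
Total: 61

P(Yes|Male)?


P(Yes|Male) = 7/(7+23) = 7/30

P = 7/30 ≈ 23.33%


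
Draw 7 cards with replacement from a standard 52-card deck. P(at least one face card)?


P(not a face card) = 40/52 = 10/13
P(none in 7 draws) = (10/13)^7 = 10000000/62748517
P(≥1 face card) = 1 - 10000000/62748517 = 52748517/62748517

P = 52748517/62748517 ≈ 84.06%


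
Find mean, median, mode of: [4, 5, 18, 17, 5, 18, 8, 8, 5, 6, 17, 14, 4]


Sorted: [4, 4, 5, 5, 5, 6, 8, 8, 14, 17, 17, 18, 18]
Mean = 129/13
Median = 8
Freq: {4: 2, 5: 3, 18: 2, 17: 2, 8: 2, 6: 1, 14: 1}
Mode: [5]

Mean=129/13, Median=8, Mode=5


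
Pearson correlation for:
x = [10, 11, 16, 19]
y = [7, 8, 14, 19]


n=4, Σx=56, Σy=48, Σxy=743, Σx²=838, Σy²=670
r = (4×743 - 56×48)/√((4×838 - 56²)(4×670 - 48²))
= 284/√(216×376) = 284/√81216 ≈ 284/284.9842 ≈ 0.9965

r ≈ 0.9965


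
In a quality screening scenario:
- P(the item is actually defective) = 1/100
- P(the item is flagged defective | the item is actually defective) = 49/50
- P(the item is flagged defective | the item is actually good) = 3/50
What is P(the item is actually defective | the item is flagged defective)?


Using Bayes' theorem:
P(A|B) = P(B|A)·P(A) / P(B)

P(the item is flagged defective) = 49/50 × 1/100 + 3/50 × 99/100
= 49/5000 + 297/5000 = 173/2500

P(the item is actually defective|the item is flagged defective) = (49/5000) / (173/2500) = 49/346

P(the item is actually defective|the item is flagged defective) = 49/346 ≈ 14.16%


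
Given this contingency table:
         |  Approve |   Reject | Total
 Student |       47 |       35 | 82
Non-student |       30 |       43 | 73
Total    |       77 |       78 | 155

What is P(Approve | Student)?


P(Approve | Student) = 47/(47+35) = 47/82

P(Approve|Student) = 47/82 ≈ 57.32%


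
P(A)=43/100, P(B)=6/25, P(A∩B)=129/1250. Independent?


P(A)×P(B) = 129/1250
P(A∩B) = 129/1250
Equal ✓ → Independent

Yes, independent


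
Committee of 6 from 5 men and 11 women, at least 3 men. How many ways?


Count by #men:
  3M,3W: C(5,3)×C(11,3)=1650
  4M,2W: C(5,4)×C(11,2)=275
  5M,1W: C(5,5)×C(11,1)=11
Total = 1936

1936


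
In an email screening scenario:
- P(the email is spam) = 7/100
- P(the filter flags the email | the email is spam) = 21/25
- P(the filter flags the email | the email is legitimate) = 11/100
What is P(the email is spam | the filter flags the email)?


Using Bayes' theorem:
P(A|B) = P(B|A)·P(A) / P(B)

P(the filter flags the email) = 21/25 × 7/100 + 11/100 × 93/100
= 147/2500 + 1023/10000 = 1611/10000

P(the email is spam|the filter flags the email) = (147/2500) / (1611/10000) = 196/537

P(the email is spam|the filter flags the email) = 196/537 ≈ 36.50%


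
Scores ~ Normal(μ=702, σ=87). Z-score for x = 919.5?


z = (x - μ)/σ = (919.5 - 702)/87 = 2.5

z = 2.5


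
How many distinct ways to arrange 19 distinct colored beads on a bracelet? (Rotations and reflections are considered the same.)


Free circular arrangements: rotations and reflections both identified.
(n-1)!/2 = 18!/2 = 6402373705728000/2 = 3201186852864000

3201186852864000


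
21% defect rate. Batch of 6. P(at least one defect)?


P(all good) = (79/100)^6 = 243087455521/1000000000000
P(≥1 defect) = 756912544479/1000000000000

P = 756912544479/1000000000000 ≈ 75.69%


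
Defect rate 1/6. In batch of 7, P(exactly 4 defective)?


Binomial: P(X=4) = C(7,4)×p^4×(1-p)^3
= 35 × 1/1296 × 125/216 = 4375/279936

P(X=4) = 4375/279936 ≈ 1.56%


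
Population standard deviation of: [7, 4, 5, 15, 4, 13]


Mean = 48/6 = 8
  (7-8)²=1
  (4-8)²=16
  (5-8)²=9
  (15-8)²=49
  (4-8)²=16
  (13-8)²=25
Σ(x-μ)² = 116
σ² = 116/6 = 58/3

σ = √(58/3) ≈ 4.3970


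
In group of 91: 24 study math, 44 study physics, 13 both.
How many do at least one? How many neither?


|A∪B| = 24+44-13 = 55
Neither = 91-55 = 36

At least one: 55; Neither: 36


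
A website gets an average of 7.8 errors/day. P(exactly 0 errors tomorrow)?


Poisson(λ=7.8): P(X=0) = e^(-λ)×λ^k/k!
= e^(-7.8) × 7.8^0 / 0!
≈ 0.000409734979 × 1 / 1 ≈ 0.000410

P(X=0) ≈ 0.000410 ≈ 0.04%


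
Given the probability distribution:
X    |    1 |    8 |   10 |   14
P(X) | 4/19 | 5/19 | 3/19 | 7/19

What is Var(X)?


E[X] = 172/19
E[X²] = 1996/19
Var(X) = E[X²] - (E[X])² = 1996/19 - 29584/361 = 8340/361

Var(X) = 8340/361 ≈ 23.1025


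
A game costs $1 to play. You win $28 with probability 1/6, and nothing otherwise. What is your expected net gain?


E[gain] = (28-1)×1/6 + (-1)×5/6
= 9/2 - 5/6 = 11/3

Expected net gain = $11/3 ≈ $3.67


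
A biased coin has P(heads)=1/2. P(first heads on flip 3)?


Geometric: P(X=3) = (1-p)^(k-1)×p = (1/2)^2×1/2 = 1/8

P(X=3) = 1/8 ≈ 12.50%


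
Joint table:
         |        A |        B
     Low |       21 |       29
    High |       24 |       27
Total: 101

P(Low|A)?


P(Low|A) = 21/(21+24) = 21/45 = 7/15

P = 7/15 ≈ 46.67%


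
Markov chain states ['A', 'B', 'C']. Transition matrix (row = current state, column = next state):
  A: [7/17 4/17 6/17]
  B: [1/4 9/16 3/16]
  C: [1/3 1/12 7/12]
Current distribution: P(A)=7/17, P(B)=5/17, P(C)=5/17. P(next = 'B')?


P(next=B) = Σᵢ P(now=i)×P(i→B)
= 7/17×4/17 + 5/17×9/16 + 5/17×1/12
= 28/289 + 45/272 + 5/204 = 3979/13872

P = 3979/13872 ≈ 0.2868


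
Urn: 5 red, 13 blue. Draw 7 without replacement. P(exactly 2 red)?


Hypergeometric: C(5,2)×C(13,5)/C(18,7)
= 10×1287/31824 = 55/136

P(X=2) = 55/136 ≈ 40.44%


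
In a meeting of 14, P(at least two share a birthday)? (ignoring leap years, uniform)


P(all different) = Π(365-i)/365 for i=0..13
= 0.776897
P(match) = 1 - 0.776897 = 0.223103

P ≈ 0.2231 ≈ 22.31%


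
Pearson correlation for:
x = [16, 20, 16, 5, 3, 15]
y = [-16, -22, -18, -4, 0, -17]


n=6, Σx=75, Σy=-77, Σxy=-1259, Σx²=1171, Σy²=1369
r = (6×(-1259) - 75×(-77))/√((6×1171 - 75²)(6×1369 - (-77)²))
= -1779/√(1401×2285) = -1779/√3201285 ≈ -1779/1789.2135 ≈ -0.9943

r ≈ -0.9943


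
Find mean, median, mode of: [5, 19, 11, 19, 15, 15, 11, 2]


Sorted: [2, 5, 11, 11, 15, 15, 19, 19]
Mean = 97/8
Median = 13
Freq: {5: 1, 19: 2, 11: 2, 15: 2, 2: 1}
Mode: [11, 15, 19]

Mean=97/8, Median=13, Mode=[11, 15, 19]


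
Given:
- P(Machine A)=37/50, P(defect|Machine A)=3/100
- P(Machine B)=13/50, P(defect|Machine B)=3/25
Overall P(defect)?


P(B) = Σ P(B|Aᵢ)×P(Aᵢ)
  3/100×37/50 = 111/5000
  3/25×13/50 = 39/1250
Sum = 267/5000

P(defect) = 267/5000 ≈ 5.34%


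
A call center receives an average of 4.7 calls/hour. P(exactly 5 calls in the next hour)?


Poisson(λ=4.7): P(X=5) = e^(-λ)×λ^k/k!
= e^(-4.7) × 4.7^5 / 5!
≈ 0.009095277102 × 2293.45007 / 120 ≈ 0.173830

P(X=5) ≈ 0.173830 ≈ 17.38%


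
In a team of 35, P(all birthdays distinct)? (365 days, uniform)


P(all different) = Π(365-i)/365 for i=0..34
= (365/365)×(364/365)×...×(331/365)
= 0.185617

P ≈ 0.1856 ≈ 18.56%


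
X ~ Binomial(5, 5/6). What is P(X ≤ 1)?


P(X ≤ 1) = Σ P(X=i) for i=0..1
P(X=0) = 1/7776
P(X=1) = 25/7776
Sum = 13/3888

P(X ≤ 1) = 13/3888 ≈ 0.33%


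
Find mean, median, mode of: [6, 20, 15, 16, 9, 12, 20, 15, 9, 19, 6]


Sorted: [6, 6, 9, 9, 12, 15, 15, 16, 19, 20, 20]
Mean = 147/11
Median = 15
Freq: {6: 2, 20: 2, 15: 2, 16: 1, 9: 2, 12: 1, 19: 1}
Mode: [6, 9, 15, 20]

Mean=147/11, Median=15, Mode=[6, 9, 15, 20]


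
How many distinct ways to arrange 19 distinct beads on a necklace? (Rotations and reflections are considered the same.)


Free circular arrangements: rotations and reflections both identified.
(n-1)!/2 = 18!/2 = 6402373705728000/2 = 3201186852864000

3201186852864000


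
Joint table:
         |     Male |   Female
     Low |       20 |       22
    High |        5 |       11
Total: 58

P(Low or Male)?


P(Low∨Male) = P(Low) + P(Male) - P(Low∧Male)
= (42 + 25 - 20)/58 = 47/58

P = 47/58 ≈ 81.03%


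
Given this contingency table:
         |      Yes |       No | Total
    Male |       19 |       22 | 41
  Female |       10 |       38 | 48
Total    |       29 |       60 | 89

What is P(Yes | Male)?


P(Yes | Male) = 19/(19+22) = 19/41

P(Yes|Male) = 19/41 ≈ 46.34%


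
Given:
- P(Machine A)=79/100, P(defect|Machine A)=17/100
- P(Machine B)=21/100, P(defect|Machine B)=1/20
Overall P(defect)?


P(B) = Σ P(B|Aᵢ)×P(Aᵢ)
  17/100×79/100 = 1343/10000
  1/20×21/100 = 21/2000
Sum = 181/1250

P(defect) = 181/1250 ≈ 14.48%


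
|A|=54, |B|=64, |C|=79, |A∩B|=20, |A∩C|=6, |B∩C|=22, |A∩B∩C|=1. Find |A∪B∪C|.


|A∪B∪C| = 54+64+79-20-6-22+1 = 150

|A∪B∪C| = 150


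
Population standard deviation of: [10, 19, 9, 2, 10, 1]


Mean = 51/6 = 17/2
  (10-17/2)²=9/4
  (19-17/2)²=441/4
  (9-17/2)²=1/4
  (2-17/2)²=169/4
  (10-17/2)²=9/4
  (1-17/2)²=225/4
Σ(x-μ)² = 427/2
σ² = (427/2)/6 = 427/12

σ = √(427/12) ≈ 5.9652


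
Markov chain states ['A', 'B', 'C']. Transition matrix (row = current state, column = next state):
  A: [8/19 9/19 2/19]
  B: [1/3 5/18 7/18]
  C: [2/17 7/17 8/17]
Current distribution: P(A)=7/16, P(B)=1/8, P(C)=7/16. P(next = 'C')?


P(next=C) = Σᵢ P(now=i)×P(i→C)
= 7/16×2/19 + 1/8×7/18 + 7/16×8/17
= 7/152 + 7/144 + 7/34 = 13979/46512

P = 13979/46512 ≈ 0.3005


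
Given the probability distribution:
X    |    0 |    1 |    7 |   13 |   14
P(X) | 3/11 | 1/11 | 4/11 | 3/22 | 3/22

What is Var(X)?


E[X] = 139/22
E[X²] = 1489/22
Var(X) = E[X²] - (E[X])² = 1489/22 - 19321/484 = 13437/484

Var(X) = 13437/484 ≈ 27.7624


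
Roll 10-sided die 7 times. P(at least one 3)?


P(no 3)^7 = (9/10)^7 = 4782969/10000000
P(≥1) = 1 - 4782969/10000000 = 5217031/10000000

P = 5217031/10000000 ≈ 52.17%


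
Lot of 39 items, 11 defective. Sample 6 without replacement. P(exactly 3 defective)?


Hypergeometric: C(11,3)×C(28,3)/C(39,6)
= 165×3276/3262623 = 1980/11951

P(X=3) = 1980/11951 ≈ 16.57%


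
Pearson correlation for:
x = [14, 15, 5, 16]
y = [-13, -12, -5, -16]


n=4, Σx=50, Σy=-46, Σxy=-643, Σx²=702, Σy²=594
r = (4×(-643) - 50×(-46))/√((4×702 - 50²)(4×594 - (-46)²))
= -272/√(308×260) = -272/√80080 ≈ -272/282.9841 ≈ -0.9612

r ≈ -0.9612


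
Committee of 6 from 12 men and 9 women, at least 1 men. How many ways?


Count by #men:
  1M,5W: C(12,1)×C(9,5)=1512
  2M,4W: C(12,2)×C(9,4)=8316
  3M,3W: C(12,3)×C(9,3)=18480
  4M,2W: C(12,4)×C(9,2)=17820
  5M,1W: C(12,5)×C(9,1)=7128
  6M,0W: C(12,6)×C(9,0)=924
Total = 54180

54180


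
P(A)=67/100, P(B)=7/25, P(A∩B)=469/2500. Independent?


P(A)×P(B) = 469/2500
P(A∩B) = 469/2500
Equal ✓ → Independent

Yes, independent


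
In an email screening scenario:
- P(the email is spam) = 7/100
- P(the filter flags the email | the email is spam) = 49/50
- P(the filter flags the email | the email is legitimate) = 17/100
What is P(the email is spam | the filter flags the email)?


Using Bayes' theorem:
P(A|B) = P(B|A)·P(A) / P(B)

P(the filter flags the email) = 49/50 × 7/100 + 17/100 × 93/100
= 343/5000 + 1581/10000 = 2267/10000

P(the email is spam|the filter flags the email) = (343/5000) / (2267/10000) = 686/2267

P(the email is spam|the filter flags the email) = 686/2267 ≈ 30.26%


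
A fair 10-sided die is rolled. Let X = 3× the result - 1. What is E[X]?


E[die] = (1+10)/2 = 11/2
E[X] = 3×11/2 - 1 = 31/2

E[X] = 31/2


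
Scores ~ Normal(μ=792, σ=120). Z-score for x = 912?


z = (x - μ)/σ = (912 - 792)/120 = 1.0

z = 1.0


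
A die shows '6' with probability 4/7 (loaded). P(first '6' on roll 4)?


Geometric: P(X=4) = (1-p)^(k-1)×p = (3/7)^3×4/7 = 108/2401

P(X=4) = 108/2401 ≈ 4.50%


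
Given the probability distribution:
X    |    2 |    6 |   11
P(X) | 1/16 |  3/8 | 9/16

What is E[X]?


E[X] = Σ x·P(X=x)
= (2)×(1/16) + (6)×(3/8) + (11)×(9/16)
= 137/16

E[X] = 137/16


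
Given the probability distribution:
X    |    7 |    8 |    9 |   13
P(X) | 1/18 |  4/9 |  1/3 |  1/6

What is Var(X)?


E[X] = 82/9
E[X²] = 259/3
Var(X) = E[X²] - (E[X])² = 259/3 - 6724/81 = 269/81

Var(X) = 269/81 ≈ 3.3210


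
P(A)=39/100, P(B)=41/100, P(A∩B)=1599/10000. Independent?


P(A)×P(B) = 1599/10000
P(A∩B) = 1599/10000
Equal ✓ → Independent

Yes, independent


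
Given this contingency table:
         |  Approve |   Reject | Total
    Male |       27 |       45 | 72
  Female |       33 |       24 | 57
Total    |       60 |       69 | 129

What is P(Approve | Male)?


P(Approve | Male) = 27/(27+45) = 27/72 = 3/8

P(Approve|Male) = 3/8 ≈ 37.50%


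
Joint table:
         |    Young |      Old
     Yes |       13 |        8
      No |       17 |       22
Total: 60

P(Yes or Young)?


P(Yes∨Young) = P(Yes) + P(Young) - P(Yes∧Young)
= (21 + 30 - 13)/60 = 38/60 = 19/30

P = 19/30 ≈ 63.33%


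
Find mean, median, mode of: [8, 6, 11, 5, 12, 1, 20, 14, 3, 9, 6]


Sorted: [1, 3, 5, 6, 6, 8, 9, 11, 12, 14, 20]
Mean = 95/11
Median = 8
Freq: {8: 1, 6: 2, 11: 1, 5: 1, 12: 1, 1: 1, 20: 1, 14: 1, 3: 1, 9: 1}
Mode: [6]

Mean=95/11, Median=8, Mode=6


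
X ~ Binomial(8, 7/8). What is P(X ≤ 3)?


P(X ≤ 3) = Σ P(X=i) for i=0..3
P(X=0) = 1/16777216
P(X=1) = 7/2097152
P(X=2) = 343/4194304
P(X=3) = 2401/2097152
Sum = 20637/16777216

P(X ≤ 3) = 20637/16777216 ≈ 0.12%


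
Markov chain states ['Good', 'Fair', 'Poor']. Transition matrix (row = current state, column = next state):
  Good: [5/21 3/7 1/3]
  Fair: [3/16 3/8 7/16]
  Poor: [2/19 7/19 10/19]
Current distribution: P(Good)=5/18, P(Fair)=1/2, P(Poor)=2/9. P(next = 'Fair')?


P(next=Fair) = Σᵢ P(now=i)×P(i→Fair)
= 5/18×3/7 + 1/2×3/8 + 2/9×7/19
= 5/42 + 3/16 + 14/171 = 7439/19152

P = 7439/19152 ≈ 0.3884


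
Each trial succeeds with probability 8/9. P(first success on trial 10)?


Geometric: P(X=10) = (1-p)^(k-1)×p = (1/9)^9×8/9 = 8/3486784401

P(X=10) = 8/3486784401 ≈ 0.00%


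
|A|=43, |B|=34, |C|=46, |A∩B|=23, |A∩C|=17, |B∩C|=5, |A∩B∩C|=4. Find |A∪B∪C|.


|A∪B∪C| = 43+34+46-23-17-5+4 = 82

|A∪B∪C| = 82


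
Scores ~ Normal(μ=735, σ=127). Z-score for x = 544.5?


z = (x - μ)/σ = (544.5 - 735)/127 = -1.5

z = -1.5


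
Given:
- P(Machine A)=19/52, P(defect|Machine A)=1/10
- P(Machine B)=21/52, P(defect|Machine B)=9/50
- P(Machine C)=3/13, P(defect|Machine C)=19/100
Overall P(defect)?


P(B) = Σ P(B|Aᵢ)×P(Aᵢ)
  1/10×19/52 = 19/520
  9/50×21/52 = 189/2600
  19/100×3/13 = 57/1300
Sum = 199/1300

P(defect) = 199/1300 ≈ 15.31%


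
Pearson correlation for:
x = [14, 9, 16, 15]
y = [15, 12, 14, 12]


n=4, Σx=54, Σy=53, Σxy=722, Σx²=758, Σy²=709
r = (4×722 - 54×53)/√((4×758 - 54²)(4×709 - 53²))
= 26/√(116×27) = 26/√3132 ≈ 26/55.9643 ≈ 0.4646

r ≈ 0.4646


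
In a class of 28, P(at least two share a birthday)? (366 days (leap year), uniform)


P(all different) = Π(366-i)/366 for i=0..27
= 0.346570
P(match) = 1 - 0.346570 = 0.653430

P ≈ 0.6534 ≈ 65.34%


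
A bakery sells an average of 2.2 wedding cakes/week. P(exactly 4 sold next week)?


Poisson(λ=2.2): P(X=4) = e^(-λ)×λ^k/k!
= e^(-2.2) × 2.2^4 / 4!
≈ 0.1108031584 × 23.4256 / 24 ≈ 0.108151

P(X=4) ≈ 0.108151 ≈ 10.82%


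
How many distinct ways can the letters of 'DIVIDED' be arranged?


Letters: 7, freq: {'D': 3, 'I': 2, 'V': 1, 'E': 1}
7!/(3!×2!×1!×1!) = 5040/12 = 420

420


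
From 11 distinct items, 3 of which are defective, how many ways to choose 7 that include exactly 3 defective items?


Choose 3 of the 3 defective items and 4 of the other 8 items:
C(3,3)×C(8,4) = 1×70 = 70

70


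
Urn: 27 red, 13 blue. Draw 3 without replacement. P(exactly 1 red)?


Hypergeometric: C(27,1)×C(13,2)/C(40,3)
= 27×78/9880 = 81/380

P(X=1) = 81/380 ≈ 21.32%


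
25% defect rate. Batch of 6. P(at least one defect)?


P(all good) = (3/4)^6 = 729/4096
P(≥1 defect) = 3367/4096

P = 3367/4096 ≈ 82.20%


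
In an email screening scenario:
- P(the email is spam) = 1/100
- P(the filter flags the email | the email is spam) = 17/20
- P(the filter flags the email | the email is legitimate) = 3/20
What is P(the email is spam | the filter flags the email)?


Using Bayes' theorem:
P(A|B) = P(B|A)·P(A) / P(B)

P(the filter flags the email) = 17/20 × 1/100 + 3/20 × 99/100
= 17/2000 + 297/2000 = 157/1000

P(the email is spam|the filter flags the email) = (17/2000) / (157/1000) = 17/314

P(the email is spam|the filter flags the email) = 17/314 ≈ 5.41%


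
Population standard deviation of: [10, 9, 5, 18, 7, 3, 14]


Mean = 66/7
  (10-66/7)²=16/49
  (9-66/7)²=9/49
  (5-66/7)²=961/49
  (18-66/7)²=3600/49
  (7-66/7)²=289/49
  (3-66/7)²=2025/49
  (14-66/7)²=1024/49
Σ(x-μ)² = 1132/7
σ² = (1132/7)/7 = 1132/49

σ = √(1132/49) ≈ 4.8065


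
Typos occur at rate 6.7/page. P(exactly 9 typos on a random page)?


Poisson(λ=6.7): P(X=9) = e^(-λ)×λ^k/k!
= e^(-6.7) × 6.7^9 / 9!
≈ 0.001230911903 × 27206534.3963 / 362880 ≈ 0.092286

P(X=9) ≈ 0.092286 ≈ 9.23%


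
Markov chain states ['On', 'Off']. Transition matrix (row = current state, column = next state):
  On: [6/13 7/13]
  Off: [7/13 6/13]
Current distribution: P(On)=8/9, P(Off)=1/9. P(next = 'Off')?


P(next=Off) = Σᵢ P(now=i)×P(i→Off)
= 8/9×7/13 + 1/9×6/13
= 56/117 + 2/39 = 62/117

P = 62/117 ≈ 0.5299


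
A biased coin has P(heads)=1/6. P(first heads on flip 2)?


Geometric: P(X=2) = (1-p)^(k-1)×p = (5/6)^1×1/6 = 5/36

P(X=2) = 5/36 ≈ 13.89%


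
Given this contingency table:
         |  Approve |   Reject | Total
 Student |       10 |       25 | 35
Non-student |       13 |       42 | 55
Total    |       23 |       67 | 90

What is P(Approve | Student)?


P(Approve | Student) = 10/(10+25) = 10/35 = 2/7

P(Approve|Student) = 2/7 ≈ 28.57%


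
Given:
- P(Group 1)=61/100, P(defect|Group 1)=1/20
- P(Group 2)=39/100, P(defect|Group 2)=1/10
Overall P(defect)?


P(B) = Σ P(B|Aᵢ)×P(Aᵢ)
  1/20×61/100 = 61/2000
  1/10×39/100 = 39/1000
Sum = 139/2000

P(defect) = 139/2000 ≈ 6.95%


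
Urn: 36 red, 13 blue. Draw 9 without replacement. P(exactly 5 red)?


Hypergeometric: C(36,5)×C(13,4)/C(49,9)
= 376992×715/2054455634 = 1750320/13340621

P(X=5) = 1750320/13340621 ≈ 13.12%


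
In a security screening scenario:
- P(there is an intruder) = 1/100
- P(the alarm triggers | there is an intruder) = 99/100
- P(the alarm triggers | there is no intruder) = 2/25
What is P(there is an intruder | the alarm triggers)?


Using Bayes' theorem:
P(A|B) = P(B|A)·P(A) / P(B)

P(the alarm triggers) = 99/100 × 1/100 + 2/25 × 99/100
= 99/10000 + 99/1250 = 891/10000

P(there is an intruder|the alarm triggers) = (99/10000) / (891/10000) = 1/9

P(there is an intruder|the alarm triggers) = 1/9 ≈ 11.11%


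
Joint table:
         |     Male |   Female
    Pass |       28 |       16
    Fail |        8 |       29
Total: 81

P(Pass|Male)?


P(Pass|Male) = 28/(28+8) = 28/36 = 7/9

P = 7/9 ≈ 77.78%


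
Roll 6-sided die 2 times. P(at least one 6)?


P(no 6)^2 = (5/6)^2 = 25/36
P(≥1) = 1 - 25/36 = 11/36

P = 11/36 ≈ 30.56%


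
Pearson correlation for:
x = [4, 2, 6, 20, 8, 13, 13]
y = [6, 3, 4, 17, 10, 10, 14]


n=7, Σx=66, Σy=64, Σxy=786, Σx²=858, Σy²=746
r = (7×786 - 66×64)/√((7×858 - 66²)(7×746 - 64²))
= 1278/√(1650×1126) = 1278/√1857900 ≈ 1278/1363.0481 ≈ 0.9376

r ≈ 0.9376


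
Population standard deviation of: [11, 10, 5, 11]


Mean = 37/4
  (11-37/4)²=49/16
  (10-37/4)²=9/16
  (5-37/4)²=289/16
  (11-37/4)²=49/16
Σ(x-μ)² = 99/4
σ² = (99/4)/4 = 99/16

σ = √(99/16) ≈ 2.4875


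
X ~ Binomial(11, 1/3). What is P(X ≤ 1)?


P(X ≤ 1) = Σ P(X=i) for i=0..1
P(X=0) = 2048/177147
P(X=1) = 11264/177147
Sum = 13312/177147

P(X ≤ 1) = 13312/177147 ≈ 7.51%


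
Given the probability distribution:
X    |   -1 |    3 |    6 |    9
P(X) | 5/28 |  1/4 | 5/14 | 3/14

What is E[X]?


E[X] = Σ x·P(X=x)
= (-1)×(5/28) + (3)×(1/4) + (6)×(5/14) + (9)×(3/14)
= 65/14

E[X] = 65/14


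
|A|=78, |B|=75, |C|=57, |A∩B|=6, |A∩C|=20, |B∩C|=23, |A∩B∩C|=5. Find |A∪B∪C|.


|A∪B∪C| = 78+75+57-6-20-23+5 = 166

|A∪B∪C| = 166


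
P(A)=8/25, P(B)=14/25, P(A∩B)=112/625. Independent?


P(A)×P(B) = 112/625
P(A∩B) = 112/625
Equal ✓ → Independent

Yes, independent


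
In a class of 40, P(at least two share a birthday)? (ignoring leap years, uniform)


P(all different) = Π(365-i)/365 for i=0..39
= 0.108768
P(match) = 1 - 0.108768 = 0.891232

P ≈ 0.8912 ≈ 89.12%


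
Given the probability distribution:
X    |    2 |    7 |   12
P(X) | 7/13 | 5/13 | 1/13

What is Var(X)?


E[X] = 61/13
E[X²] = 417/13
Var(X) = E[X²] - (E[X])² = 417/13 - 3721/169 = 1700/169

Var(X) = 1700/169 ≈ 10.0592


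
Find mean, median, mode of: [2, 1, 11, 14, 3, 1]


Sorted: [1, 1, 2, 3, 11, 14]
Mean = 32/6 = 16/3
Median = 5/2
Freq: {2: 1, 1: 2, 11: 1, 14: 1, 3: 1}
Mode: [1]

Mean=16/3, Median=5/2, Mode=1


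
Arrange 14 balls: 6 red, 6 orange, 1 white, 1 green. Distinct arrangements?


14!/(6!×6!×1!×1!) = 168168

168168


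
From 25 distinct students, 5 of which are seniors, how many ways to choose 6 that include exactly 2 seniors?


Choose 2 of the 5 seniors and 4 of the other 20 students:
C(5,2)×C(20,4) = 10×4845 = 48450

48450


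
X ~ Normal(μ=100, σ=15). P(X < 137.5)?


z = (137.5-100)/15 = 2.5
P(Z < 2.5) = 0.9938

P(X < 137.5) ≈ 0.9938


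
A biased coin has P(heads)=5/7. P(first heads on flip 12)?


Geometric: P(X=12) = (1-p)^(k-1)×p = (2/7)^11×5/7 = 10240/13841287201

P(X=12) = 10240/13841287201 ≈ 0.00%


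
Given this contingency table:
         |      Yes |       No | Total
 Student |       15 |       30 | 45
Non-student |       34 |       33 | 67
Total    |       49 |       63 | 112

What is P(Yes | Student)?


P(Yes | Student) = 15/(15+30) = 15/45 = 1/3

P(Yes|Student) = 1/3 ≈ 33.33%


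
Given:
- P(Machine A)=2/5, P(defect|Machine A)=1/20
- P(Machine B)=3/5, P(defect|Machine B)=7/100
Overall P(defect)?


P(B) = Σ P(B|Aᵢ)×P(Aᵢ)
  1/20×2/5 = 1/50
  7/100×3/5 = 21/500
Sum = 31/500

P(defect) = 31/500 ≈ 6.20%


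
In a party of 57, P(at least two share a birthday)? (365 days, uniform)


P(all different) = Π(365-i)/365 for i=0..56
= 0.009878
P(match) = 1 - 0.009878 = 0.990122

P ≈ 0.9901 ≈ 99.01%


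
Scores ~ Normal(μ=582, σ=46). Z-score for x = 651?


z = (x - μ)/σ = (651 - 582)/46 = 1.5

z = 1.5


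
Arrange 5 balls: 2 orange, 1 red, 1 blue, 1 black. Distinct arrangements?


5!/(2!×1!×1!×1!) = 60

60


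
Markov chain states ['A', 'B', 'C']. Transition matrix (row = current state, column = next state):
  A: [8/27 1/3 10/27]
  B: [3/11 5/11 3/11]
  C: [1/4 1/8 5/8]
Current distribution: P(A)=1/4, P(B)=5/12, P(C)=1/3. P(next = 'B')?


P(next=B) = Σᵢ P(now=i)×P(i→B)
= 1/4×1/3 + 5/12×5/11 + 1/3×1/8
= 1/12 + 25/132 + 1/24 = 83/264

P = 83/264 ≈ 0.3144
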